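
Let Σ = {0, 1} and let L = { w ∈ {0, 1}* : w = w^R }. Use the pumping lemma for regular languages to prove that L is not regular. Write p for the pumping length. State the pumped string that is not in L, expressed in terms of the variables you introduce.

0^{p+k} 1 0^p

Assume L is regular. Let p be the pumping length given by the pumping lemma.
Take w = 0^p 1 0^p, a palindrome of length 2p+1 ≥ p.
The pumping lemma gives a decomposition w = xyz where |xy| ≤ p and y is nonempty.
Because |xy| ≤ p and w begins with p copies of 0, we have y = 0^k with 1 ≤ k ≤ p.
Pump with i = 2: xy^2z = 0^{p+k} 1 0^p. Its reverse is 0^p 1 0^{p+k}, which differs from xy^2z since k ≥ 1. So xy^2z is not a palindrome and xy^2z ∉ L.
This contradicts the pumping lemma, so L is not regular.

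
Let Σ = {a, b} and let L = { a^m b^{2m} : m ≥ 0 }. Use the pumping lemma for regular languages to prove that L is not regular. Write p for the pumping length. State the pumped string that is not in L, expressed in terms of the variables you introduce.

Assume L is regular; let p be its pumping constant.
Take w = a^p b^{2p}. Then w ∈ L and |w| = 3p ≥ p.
Write w = xyz as guaranteed by the lemma, with |xy| ≤ p and |y| ≥ 1.
The first p characters of w are a's, so xy (and hence y) consists only of a's. Write y = a^k, 1 ≤ k ≤ p.
Pump with i = 2: xy^2z = a^{p+k} b^{2p}. For this to lie in L we would need 2p = 2(p+k), which forces k = 0. But k ≥ 1, so xy^2z ∉ L.
This is a contradiction; hence L is not regular.

a^{p+k} b^{2p}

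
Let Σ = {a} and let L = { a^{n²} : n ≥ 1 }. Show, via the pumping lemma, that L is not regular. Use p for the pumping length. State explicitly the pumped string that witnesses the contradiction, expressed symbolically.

Suppose for contradiction that L is regular, and let p be the pumping length.
Take w = a^{p²} ∈ L with |w| = p² ≥ p.
Write w = xyz as guaranteed by the lemma, with |xy| ≤ p and |y| > 0.
Then y = a^k for some k with 1 ≤ k ≤ p.
Pump with i = 2: xy^2z = a^{p²+k}. Since 1 ≤ k ≤ p, p² < p²+k ≤ p²+p < (p+1)², so p²+k lies strictly between consecutive squares and is not a perfect square. So xy^2z ∉ L.
This contradicts the pumping lemma, so L is not regular.

a^{p²+k}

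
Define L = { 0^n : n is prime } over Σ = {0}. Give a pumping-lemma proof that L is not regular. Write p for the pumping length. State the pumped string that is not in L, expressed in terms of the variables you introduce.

0^{q(1+k)}

Toward a contradiction, assume L is regular with pumping length p.
Let q be a prime with q ≥ p+2 (infinitely many primes exist), and take w = 0^q ∈ L with |w| = q ≥ p.
The pumping lemma gives a decomposition w = xyz where |xy| ≤ p and y is nonempty.
Then y = 0^k for some k with 1 ≤ k ≤ p.
Since 1 ≤ k ≤ p, |xz| = q-k. Pump with i = q+1: |xy^{q+1}z| = (q-k)+(q+1)k = q+qk = q(1+k), which is composite (both factors ≥ 2). So xy^{q+1}z = 0^{q(1+k)} ∉ L.
Contradiction. Therefore L is not regular.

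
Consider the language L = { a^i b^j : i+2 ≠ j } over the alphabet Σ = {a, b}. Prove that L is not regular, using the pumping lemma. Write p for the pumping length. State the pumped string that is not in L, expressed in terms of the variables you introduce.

Suppose for contradiction that L is regular, and let p be the pumping length.
Choose w = a^p b^{p+p!+2}. Since p ≠ (p+p!+2)-2 = p+p!, w ∈ L; and |w| ≥ p.
The pumping lemma gives a decomposition w = xyz where |xy| ≤ p and |y| > 0.
Since the first p symbols of w are all a's and |xy| ≤ p, y lies entirely in the leading a-block: y = a^k for some k with 1 ≤ k ≤ p.
Since 1 ≤ k ≤ p, k divides p!; set t = 1 + p!/k. Then xy^t z has p + (p!/k)·k = p + p! copies of a. Now the a-count is p+p! and (b-count)-2 = (p+p!+2)-2 = p+p!, so i+2 ≠ j fails. So xy^t z = a^{p+p!} b^{p+p!+2} ∉ L.
This contradicts the pumping lemma, so L is not regular.

a^{p+p!} b^{p+p!+2}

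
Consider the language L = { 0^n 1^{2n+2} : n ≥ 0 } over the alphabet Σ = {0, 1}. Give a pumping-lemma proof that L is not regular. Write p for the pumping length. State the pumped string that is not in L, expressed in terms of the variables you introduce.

Suppose for contradiction that L is regular, and let p be the pumping length.
Let w = 0^p 1^{2p+2} ∈ L; note |w| = 3p+2 ≥ p.
The pumping lemma gives a decomposition w = xyz where |xy| ≤ p and y is nonempty.
The first p characters of w are 0's, so xy (and hence y) consists only of 0's. Write y = 0^k, 1 ≤ k ≤ p.
Pump with i = 2: xy^2z = 0^{p+k} 1^{2p+2}. For this to lie in L we would need 2p+2 = 2(p+k)+2, which forces k = 0. But k ≥ 1, so xy^2z ∉ L.
This contradicts the pumping lemma, so L is not regular.

0^{p+k} 1^{2p+2}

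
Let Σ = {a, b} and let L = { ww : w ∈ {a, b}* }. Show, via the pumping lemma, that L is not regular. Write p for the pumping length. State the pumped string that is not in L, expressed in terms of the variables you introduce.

a^{p+k} b^p a^p b^p

Suppose for contradiction that L is regular, and let p be the pumping length.
Take w = a^p b^p a^p b^p = uu where u = a^pb^p; then w ∈ L and |w| = 4p ≥ p.
Write w = xyz as guaranteed by the lemma, with |xy| ≤ p and |y| > 0.
The first p characters of w are a's, so xy (and hence y) consists only of a's. Write y = a^k, 1 ≤ k ≤ p.
Pump with i = 2: xy^2z = a^{p+k} b^p a^p b^p, of length 4p+k. Suppose this equals vv. The string starts with a and ends with b, so v does too; thus the boundary between the two copies of v is a b→a transition. There is exactly one such transition, at position 2p+k, so |v| = 2p+k and |vv| = 4p+2k ≠ 4p+k since k ≥ 1. So xy^2z ∉ L.
This is a contradiction; hence L is not regular.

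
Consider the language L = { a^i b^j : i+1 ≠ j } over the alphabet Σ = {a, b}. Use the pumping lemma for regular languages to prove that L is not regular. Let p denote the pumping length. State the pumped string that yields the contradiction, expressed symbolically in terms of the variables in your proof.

Suppose for contradiction that L is regular, and let p be the pumping length.
Choose w = a^p b^{p+p!+1}. Since p ≠ (p+p!+1)-1 = p+p!, w ∈ L; and |w| ≥ p.
Write w = xyz as guaranteed by the lemma, with |xy| ≤ p and y is nonempty.
The first p characters of w are a's, so xy (and hence y) consists only of a's. Write y = a^k, 1 ≤ k ≤ p.
Since 1 ≤ k ≤ p, k divides p!; set t = 1 + p!/k. Then xy^t z has p + (p!/k)·k = p + p! copies of a. Now the a-count is p+p! and (b-count)-1 = (p+p!+1)-1 = p+p!, so i+1 ≠ j fails. So xy^t z = a^{p+p!} b^{p+p!+1} ∉ L.
This contradicts the pumping lemma, so L is not regular.

a^{p+p!} b^{p+p!+1}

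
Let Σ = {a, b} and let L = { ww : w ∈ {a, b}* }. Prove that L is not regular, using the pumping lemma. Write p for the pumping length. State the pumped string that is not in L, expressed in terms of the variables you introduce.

a^{p+k} b^p a^p b^p

Assume L is regular. Let p be the pumping length given by the pumping lemma.
Take w = a^p b^p a^p b^p = uu where u = a^pb^p; then w ∈ L and |w| = 4p ≥ p.
By the pumping lemma, w = xyz with |xy| ≤ p and |y| ≥ 1.
Since the first p symbols of w are all a's and |xy| ≤ p, y lies entirely in the leading a-block: y = a^k for some k with 1 ≤ k ≤ p.
Pump with i = 2: xy^2z = a^{p+k} b^p a^p b^p, of length 4p+k. Suppose this equals vv. The string starts with a and ends with b, so v does too; thus the boundary between the two copies of v is a b→a transition. There is exactly one such transition, at position 2p+k, so |v| = 2p+k and |vv| = 4p+2k ≠ 4p+k since k ≥ 1. So xy^2z ∉ L.
This contradicts the pumping lemma, so L is not regular.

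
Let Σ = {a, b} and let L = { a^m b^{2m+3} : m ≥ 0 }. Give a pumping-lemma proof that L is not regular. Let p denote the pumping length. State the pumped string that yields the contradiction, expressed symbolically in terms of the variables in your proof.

Toward a contradiction, assume L is regular with pumping length p.
Take w = a^p b^{2p+3}. Then w ∈ L and |w| = 3p+3 ≥ p.
By the pumping lemma, w = xyz with |xy| ≤ p and |y| > 0.
The first p characters of w are a's, so xy (and hence y) consists only of a's. Write y = a^k, 1 ≤ k ≤ p.
Pump with i = 2: xy^2z = a^{p+k} b^{2p+3}. For this to lie in L we would need 2p+3 = 2(p+k)+3, which forces k = 0. But k ≥ 1, so xy^2z ∉ L.
This contradicts the pumping lemma, so L is not regular.

a^{p+k} b^{2p+3}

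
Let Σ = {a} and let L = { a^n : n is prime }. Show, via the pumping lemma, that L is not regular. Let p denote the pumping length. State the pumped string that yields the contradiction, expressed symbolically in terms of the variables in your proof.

a^{q(1+k)}

Assume L is regular. Let p be the pumping length given by the pumping lemma.
Let q be a prime with q ≥ p+2 (infinitely many primes exist), and take w = a^q ∈ L with |w| = q ≥ p.
Write w = xyz as guaranteed by the lemma, with |xy| ≤ p and |y| > 0.
Then y = a^k for some k with 1 ≤ k ≤ p.
Since 1 ≤ k ≤ p, |xz| = q-k. Pump with i = q+1: |xy^{q+1}z| = (q-k)+(q+1)k = q+qk = q(1+k), which is composite (both factors ≥ 2). So xy^{q+1}z = a^{q(1+k)} ∉ L.
This is a contradiction; hence L is not regular.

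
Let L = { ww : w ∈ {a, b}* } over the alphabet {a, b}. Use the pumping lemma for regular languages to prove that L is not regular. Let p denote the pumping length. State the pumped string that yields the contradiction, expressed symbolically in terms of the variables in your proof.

a^{p+k} b^p a^p b^p

Assume L is regular. Let p be the pumping length given by the pumping lemma.
Take w = a^p b^p a^p b^p = uu where u = a^pb^p; then w ∈ L and |w| = 4p ≥ p.
Write w = xyz as guaranteed by the lemma, with |xy| ≤ p and y is nonempty.
Because |xy| ≤ p and w begins with p copies of a, we have y = a^k with 1 ≤ k ≤ p.
Pump with i = 2: xy^2z = a^{p+k} b^p a^p b^p, of length 4p+k. Suppose this equals vv. The string starts with a and ends with b, so v does too; thus the boundary between the two copies of v is a b→a transition. There is exactly one such transition, at position 2p+k, so |v| = 2p+k and |vv| = 4p+2k ≠ 4p+k since k ≥ 1. So xy^2z ∉ L.
This is a contradiction; hence L is not regular.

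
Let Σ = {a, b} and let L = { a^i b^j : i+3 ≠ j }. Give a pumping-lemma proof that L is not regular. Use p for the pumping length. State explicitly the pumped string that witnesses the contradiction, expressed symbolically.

Toward a contradiction, assume L is regular with pumping length p.
Choose w = a^p b^{p+p!+3}. Since p ≠ (p+p!+3)-3 = p+p!, w ∈ L; and |w| ≥ p.
The pumping lemma gives a decomposition w = xyz where |xy| ≤ p and y is nonempty.
Because |xy| ≤ p and w begins with p copies of a, we have y = a^k with 1 ≤ k ≤ p.
Since 1 ≤ k ≤ p, k divides p!; set t = 1 + p!/k. Then xy^t z has p + (p!/k)·k = p + p! copies of a. Now the a-count is p+p! and (b-count)-3 = (p+p!+3)-3 = p+p!, so i+3 ≠ j fails. So xy^t z = a^{p+p!} b^{p+p!+3} ∉ L.
This contradicts the pumping lemma, so L is not regular.

a^{p+p!} b^{p+p!+3}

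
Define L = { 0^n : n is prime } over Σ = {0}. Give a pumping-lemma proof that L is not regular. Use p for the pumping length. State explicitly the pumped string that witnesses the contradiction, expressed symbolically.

Assume L is regular. Let p be the pumping length given by the pumping lemma.
Let q be a prime with q ≥ p+2 (infinitely many primes exist), and take w = 0^q ∈ L with |w| = q ≥ p.
Write w = xyz as guaranteed by the lemma, with |xy| ≤ p and y is nonempty.
Then y = 0^k for some k with 1 ≤ k ≤ p.
Since 1 ≤ k ≤ p, |xz| = q-k. Pump with i = q+1: |xy^{q+1}z| = (q-k)+(q+1)k = q+qk = q(1+k), which is composite (both factors ≥ 2). So xy^{q+1}z = 0^{q(1+k)} ∉ L.
This contradicts the pumping lemma, so L is not regular.

0^{q(1+k)}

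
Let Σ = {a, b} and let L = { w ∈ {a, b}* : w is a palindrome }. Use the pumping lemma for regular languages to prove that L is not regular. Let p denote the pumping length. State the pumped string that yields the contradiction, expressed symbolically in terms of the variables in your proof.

Toward a contradiction, assume L is regular with pumping length p.
Take w = a^p b a^p, a palindrome of length 2p+1 ≥ p.
The pumping lemma gives a decomposition w = xyz where |xy| ≤ p and |y| ≥ 1.
The first p characters of w are a's, so xy (and hence y) consists only of a's. Write y = a^k, 1 ≤ k ≤ p.
Pump with i = 2: xy^2z = a^{p+k} b a^p. Its reverse is a^p b a^{p+k}, which differs from xy^2z since k ≥ 1. So xy^2z is not a palindrome and xy^2z ∉ L.
Contradiction. Therefore L is not regular.

a^{p+k} b a^p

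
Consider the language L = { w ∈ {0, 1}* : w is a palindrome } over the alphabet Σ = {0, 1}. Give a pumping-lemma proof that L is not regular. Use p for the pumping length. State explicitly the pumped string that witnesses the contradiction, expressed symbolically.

Assume L is regular; let p be its pumping constant.
Take w = 0^p 1 0^p, a palindrome of length 2p+1 ≥ p.
Write w = xyz as guaranteed by the lemma, with |xy| ≤ p and y is nonempty.
Because |xy| ≤ p and w begins with p copies of 0, we have y = 0^k with 1 ≤ k ≤ p.
Pump with i = 2: xy^2z = 0^{p+k} 1 0^p. Its reverse is 0^p 1 0^{p+k}, which differs from xy^2z since k ≥ 1. So xy^2z is not a palindrome and xy^2z ∉ L.
Contradiction. Therefore L is not regular.

0^{p+k} 1 0^p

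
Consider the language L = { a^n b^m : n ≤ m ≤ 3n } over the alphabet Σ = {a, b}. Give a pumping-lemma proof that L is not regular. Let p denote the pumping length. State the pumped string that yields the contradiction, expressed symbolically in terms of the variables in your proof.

a^{p+k} b^p

Assume L is regular; let p be its pumping constant.
Take w = a^p b^p ∈ L (since p ≤ p ≤ 3p), with |w| = 2p ≥ p.
By the pumping lemma, w = xyz with |xy| ≤ p and |y| ≥ 1.
Since the first p symbols of w are all a's and |xy| ≤ p, y lies entirely in the leading a-block: y = a^k for some k with 1 ≤ k ≤ p.
Pump with i = 2: xy^2z = a^{p+k} b^p. Now n = p+k > p = m, so the condition n ≤ m fails. Thus xy^2z ∉ L.
This is a contradiction; hence L is not regular.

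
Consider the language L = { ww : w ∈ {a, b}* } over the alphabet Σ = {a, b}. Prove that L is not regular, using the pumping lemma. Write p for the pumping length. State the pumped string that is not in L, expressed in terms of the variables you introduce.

Toward a contradiction, assume L is regular with pumping length p.
Take w = a^p b^p a^p b^p = uu where u = a^pb^p; then w ∈ L and |w| = 4p ≥ p.
By the pumping lemma, w = xyz with |xy| ≤ p and |y| > 0.
The first p characters of w are a's, so xy (and hence y) consists only of a's. Write y = a^k, 1 ≤ k ≤ p.
Pump with i = 2: xy^2z = a^{p+k} b^p a^p b^p, of length 4p+k. Suppose this equals vv. The string starts with a and ends with b, so v does too; thus the boundary between the two copies of v is a b→a transition. There is exactly one such transition, at position 2p+k, so |v| = 2p+k and |vv| = 4p+2k ≠ 4p+k since k ≥ 1. So xy^2z ∉ L.
This is a contradiction; hence L is not regular.

a^{p+k} b^p a^p b^p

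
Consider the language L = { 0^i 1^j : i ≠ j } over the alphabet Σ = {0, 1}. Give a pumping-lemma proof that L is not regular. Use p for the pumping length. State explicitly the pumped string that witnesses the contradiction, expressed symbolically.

Assume L is regular. Let p be the pumping length given by the pumping lemma.
Choose w = 0^p 1^{p+p!}. Since p ≠ p+p!, w ∈ L; and |w| ≥ p.
The pumping lemma gives a decomposition w = xyz where |xy| ≤ p and |y| > 0.
Since the first p symbols of w are all 0's and |xy| ≤ p, y lies entirely in the leading 0-block: y = 0^k for some k with 1 ≤ k ≤ p.
Since 1 ≤ k ≤ p, k divides p!; set t = 1 + p!/k. Then xy^t z has p + (p!/k)·k = p + p! copies of 0. Now the 0-count equals the 1-count, so i ≠ j fails. So xy^t z = 0^{p+p!} 1^{p+p!} ∉ L.
This contradicts the pumping lemma, so L is not regular.

0^{p+p!} 1^{p+p!}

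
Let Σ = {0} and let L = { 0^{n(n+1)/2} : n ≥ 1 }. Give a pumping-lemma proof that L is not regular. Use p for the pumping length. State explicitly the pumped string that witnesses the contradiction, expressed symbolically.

0^{p(p+1)/2+k}

Assume L is regular. Let p be the pumping length given by the pumping lemma.
Take w = 0^{p(p+1)/2} ∈ L with |w| = p(p+1)/2 ≥ p.
By the pumping lemma, w = xyz with |xy| ≤ p and |y| ≥ 1.
Then y = 0^k for some k with 1 ≤ k ≤ p.
Pump with i = 2: xy^2z = 0^{p(p+1)/2+k}. Since 1 ≤ k ≤ p, p(p+1)/2 < p(p+1)/2+k ≤ p(p+1)/2+p < (p+1)(p+2)/2, so p(p+1)/2+k is strictly between consecutive triangular numbers. So xy^2z ∉ L.
Contradiction. Therefore L is not regular.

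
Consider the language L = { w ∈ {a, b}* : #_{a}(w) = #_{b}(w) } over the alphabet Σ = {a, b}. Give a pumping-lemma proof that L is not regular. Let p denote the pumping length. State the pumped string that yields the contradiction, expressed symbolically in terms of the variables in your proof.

a^{p+k} b^p

Suppose for contradiction that L is regular, and let p be the pumping length.
Choose w = a^p b^p ∈ L with |w| = 2p ≥ p.
By the pumping lemma, w = xyz with |xy| ≤ p and y is nonempty.
Because |xy| ≤ p and w begins with p copies of a, we have y = a^k with 1 ≤ k ≤ p.
Pump with i = 2: xy^2z = a^{p+k} b^p has p+k occurrences of a but only p of b. Since k ≥ 1 the counts differ, so xy^2z ∉ L.
Contradiction. Therefore L is not regular.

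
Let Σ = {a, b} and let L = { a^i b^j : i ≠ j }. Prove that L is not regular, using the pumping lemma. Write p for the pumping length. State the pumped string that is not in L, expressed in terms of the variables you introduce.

Suppose for contradiction that L is regular, and let p be the pumping length.
Choose w = a^p b^{p+p!}. Since p ≠ p+p!, w ∈ L; and |w| ≥ p.
By the pumping lemma, w = xyz with |xy| ≤ p and |y| ≥ 1.
Because |xy| ≤ p and w begins with p copies of a, we have y = a^k with 1 ≤ k ≤ p.
Since 1 ≤ k ≤ p, k divides p!; set t = 1 + p!/k. Then xy^t z has p + (p!/k)·k = p + p! copies of a. Now the a-count equals the b-count, so i ≠ j fails. So xy^t z = a^{p+p!} b^{p+p!} ∉ L.
This is a contradiction; hence L is not regular.

a^{p+p!} b^{p+p!}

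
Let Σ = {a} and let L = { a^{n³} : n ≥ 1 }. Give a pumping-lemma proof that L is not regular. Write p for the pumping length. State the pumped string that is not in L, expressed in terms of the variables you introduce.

Assume L is regular; let p be its pumping constant.
Take w = a^{p³} ∈ L with |w| = p³ ≥ p.
By the pumping lemma, w = xyz with |xy| ≤ p and y is nonempty.
Then y = a^k for some k with 1 ≤ k ≤ p.
Pump with i = 2: xy^2z = a^{p³+k}. Since 1 ≤ k ≤ p, p³ < p³+k ≤ p³+p < p³+3p²+3p+1 = (p+1)³, so p³+k is not a perfect cube. So xy^2z ∉ L.
This is a contradiction; hence L is not regular.

a^{p³+k}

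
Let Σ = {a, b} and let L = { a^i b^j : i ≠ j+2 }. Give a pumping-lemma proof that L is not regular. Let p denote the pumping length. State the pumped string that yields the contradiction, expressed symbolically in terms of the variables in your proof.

Assume L is regular. Let p be the pumping length given by the pumping lemma.
Choose w = a^p b^{p+p!-2}. Since p ≠ (p+p!-2)+2 = p+p!, w ∈ L; and |w| ≥ p.
The pumping lemma gives a decomposition w = xyz where |xy| ≤ p and |y| > 0.
Since the first p symbols of w are all a's and |xy| ≤ p, y lies entirely in the leading a-block: y = a^k for some k with 1 ≤ k ≤ p.
Since 1 ≤ k ≤ p, k divides p!; set t = 1 + p!/k. Then xy^t z has p + (p!/k)·k = p + p! copies of a. Now the a-count is p+p! and (b-count)+2 = (p+p!-2)+2 = p+p!, so i ≠ j+2 fails. So xy^t z = a^{p+p!} b^{p+p!-2} ∉ L.
This contradicts the pumping lemma, so L is not regular.

a^{p+p!} b^{p+p!-2}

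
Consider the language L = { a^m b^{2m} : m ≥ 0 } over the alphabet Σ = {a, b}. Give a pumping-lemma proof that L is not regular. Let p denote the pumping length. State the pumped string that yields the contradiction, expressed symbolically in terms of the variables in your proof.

a^{p+k} b^{2p}

Toward a contradiction, assume L is regular with pumping length p.
Choose w = a^p b^{2p}, which is in L with |w| = 3p ≥ p.
The pumping lemma gives a decomposition w = xyz where |xy| ≤ p and |y| ≥ 1.
Because |xy| ≤ p and w begins with p copies of a, we have y = a^k with 1 ≤ k ≤ p.
Pump with i = 2: xy^2z = a^{p+k} b^{2p}. For this to lie in L we would need 2p = 2(p+k), which forces k = 0. But k ≥ 1, so xy^2z ∉ L.
Contradiction. Therefore L is not regular.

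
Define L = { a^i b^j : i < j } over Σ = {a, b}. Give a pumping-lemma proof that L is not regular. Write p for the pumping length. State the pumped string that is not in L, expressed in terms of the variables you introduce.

a^{p+k} b^{p+1}

Toward a contradiction, assume L is regular with pumping length p.
Choose w = a^p b^{p+1} ∈ L, with |w| = 2p+1 ≥ p.
The pumping lemma gives a decomposition w = xyz where |xy| ≤ p and |y| > 0.
Because |xy| ≤ p and w begins with p copies of a, we have y = a^k with 1 ≤ k ≤ p.
Consider xy^2z = a^{p+k} b^{p+1}. Since k ≥ 1, the a-count p+k is at least p+1, so i < j fails; thus xy^2z ∉ L.
Contradiction. Therefore L is not regular.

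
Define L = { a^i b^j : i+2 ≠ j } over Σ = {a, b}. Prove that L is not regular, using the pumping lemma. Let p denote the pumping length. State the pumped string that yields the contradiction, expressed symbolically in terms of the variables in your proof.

a^{p+p!} b^{p+p!+2}

Assume L is regular. Let p be the pumping length given by the pumping lemma.
Choose w = a^p b^{p+p!+2}. Since p ≠ (p+p!+2)-2 = p+p!, w ∈ L; and |w| ≥ p.
The pumping lemma gives a decomposition w = xyz where |xy| ≤ p and |y| ≥ 1.
The first p characters of w are a's, so xy (and hence y) consists only of a's. Write y = a^k, 1 ≤ k ≤ p.
Since 1 ≤ k ≤ p, k divides p!; set t = 1 + p!/k. Then xy^t z has p + (p!/k)·k = p + p! copies of a. Now the a-count is p+p! and (b-count)-2 = (p+p!+2)-2 = p+p!, so i+2 ≠ j fails. So xy^t z = a^{p+p!} b^{p+p!+2} ∉ L.
Contradiction. Therefore L is not regular.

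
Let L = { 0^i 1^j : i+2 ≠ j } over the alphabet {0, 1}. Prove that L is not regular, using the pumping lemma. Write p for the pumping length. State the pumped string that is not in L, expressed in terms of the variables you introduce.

0^{p+p!} 1^{p+p!+2}

Suppose for contradiction that L is regular, and let p be the pumping length.
Choose w = 0^p 1^{p+p!+2}. Since p ≠ (p+p!+2)-2 = p+p!, w ∈ L; and |w| ≥ p.
Write w = xyz as guaranteed by the lemma, with |xy| ≤ p and |y| > 0.
Because |xy| ≤ p and w begins with p copies of 0, we have y = 0^k with 1 ≤ k ≤ p.
Since 1 ≤ k ≤ p, k divides p!; set t = 1 + p!/k. Then xy^t z has p + (p!/k)·k = p + p! copies of 0. Now the 0-count is p+p! and (1-count)-2 = (p+p!+2)-2 = p+p!, so i+2 ≠ j fails. So xy^t z = 0^{p+p!} 1^{p+p!+2} ∉ L.
This is a contradiction; hence L is not regular.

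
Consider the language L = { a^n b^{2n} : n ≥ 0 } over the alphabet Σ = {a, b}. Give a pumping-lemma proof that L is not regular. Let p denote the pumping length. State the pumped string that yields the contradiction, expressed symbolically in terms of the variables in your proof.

a^{p+k} b^{2p}

Suppose for contradiction that L is regular, and let p be the pumping length.
Let w = a^p b^{2p} ∈ L; note |w| = 3p ≥ p.
By the pumping lemma, w = xyz with |xy| ≤ p and |y| > 0.
Because |xy| ≤ p and w begins with p copies of a, we have y = a^k with 1 ≤ k ≤ p.
Pump with i = 2: xy^2z = a^{p+k} b^{2p}. For this to lie in L we would need 2p = 2(p+k), which forces k = 0. But k ≥ 1, so xy^2z ∉ L.
This is a contradiction; hence L is not regular.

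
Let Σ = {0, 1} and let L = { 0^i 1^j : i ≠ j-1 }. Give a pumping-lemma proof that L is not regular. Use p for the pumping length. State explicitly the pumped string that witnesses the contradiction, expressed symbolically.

Toward a contradiction, assume L is regular with pumping length p.
Choose w = 0^p 1^{p+p!+1}. Since p ≠ (p+p!+1)-1 = p+p!, w ∈ L; and |w| ≥ p.
The pumping lemma gives a decomposition w = xyz where |xy| ≤ p and y is nonempty.
The first p characters of w are 0's, so xy (and hence y) consists only of 0's. Write y = 0^k, 1 ≤ k ≤ p.
Since 1 ≤ k ≤ p, k divides p!; set t = 1 + p!/k. Then xy^t z has p + (p!/k)·k = p + p! copies of 0. Now the 0-count is p+p! and (1-count)-1 = (p+p!+1)-1 = p+p!, so i ≠ j-1 fails. So xy^t z = 0^{p+p!} 1^{p+p!+1} ∉ L.
This is a contradiction; hence L is not regular.

0^{p+p!} 1^{p+p!+1}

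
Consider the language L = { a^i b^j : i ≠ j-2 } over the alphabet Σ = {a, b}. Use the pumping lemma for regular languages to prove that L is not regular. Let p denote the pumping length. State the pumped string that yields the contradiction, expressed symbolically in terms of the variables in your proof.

Assume L is regular. Let p be the pumping length given by the pumping lemma.
Choose w = a^p b^{p+p!+2}. Since p ≠ (p+p!+2)-2 = p+p!, w ∈ L; and |w| ≥ p.
By the pumping lemma, w = xyz with |xy| ≤ p and |y| > 0.
Since the first p symbols of w are all a's and |xy| ≤ p, y lies entirely in the leading a-block: y = a^k for some k with 1 ≤ k ≤ p.
Since 1 ≤ k ≤ p, k divides p!; set t = 1 + p!/k. Then xy^t z has p + (p!/k)·k = p + p! copies of a. Now the a-count is p+p! and (b-count)-2 = (p+p!+2)-2 = p+p!, so i ≠ j-2 fails. So xy^t z = a^{p+p!} b^{p+p!+2} ∉ L.
Contradiction. Therefore L is not regular.

a^{p+p!} b^{p+p!+2}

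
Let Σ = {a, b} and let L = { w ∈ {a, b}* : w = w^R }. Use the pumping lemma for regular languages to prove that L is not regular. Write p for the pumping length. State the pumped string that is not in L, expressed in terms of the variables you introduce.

Suppose for contradiction that L is regular, and let p be the pumping length.
Take w = a^p b a^p, a palindrome of length 2p+1 ≥ p.
The pumping lemma gives a decomposition w = xyz where |xy| ≤ p and |y| ≥ 1.
The first p characters of w are a's, so xy (and hence y) consists only of a's. Write y = a^k, 1 ≤ k ≤ p.
Pump with i = 2: xy^2z = a^{p+k} b a^p. Its reverse is a^p b a^{p+k}, which differs from xy^2z since k ≥ 1. So xy^2z is not a palindrome and xy^2z ∉ L.
This is a contradiction; hence L is not regular.

a^{p+k} b a^p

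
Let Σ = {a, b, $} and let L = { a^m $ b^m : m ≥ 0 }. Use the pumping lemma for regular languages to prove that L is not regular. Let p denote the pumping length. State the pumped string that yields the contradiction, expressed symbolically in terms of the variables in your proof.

Suppose for contradiction that L is regular, and let p be the pumping length.
Take w = a^p $ b^p ∈ L with |w| = 2p+1 ≥ p.
Write w = xyz as guaranteed by the lemma, with |xy| ≤ p and y is nonempty.
Since the first p symbols of w are all a's and |xy| ≤ p, y lies entirely in the leading a-block: y = a^k for some k with 1 ≤ k ≤ p.
Pump with i = 2: xy^2z = a^{p+k} $ b^p, which would require p+k = p. But k ≥ 1, so xy^2z ∉ L.
Contradiction. Therefore L is not regular.

a^{p+k} $ b^p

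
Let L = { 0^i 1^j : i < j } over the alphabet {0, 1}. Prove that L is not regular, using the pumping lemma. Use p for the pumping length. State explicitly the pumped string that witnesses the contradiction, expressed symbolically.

0^{p+k} 1^{p+1}

Toward a contradiction, assume L is regular with pumping length p.
Choose w = 0^p 1^{p+1} ∈ L, with |w| = 2p+1 ≥ p.
Write w = xyz as guaranteed by the lemma, with |xy| ≤ p and |y| > 0.
Since the first p symbols of w are all 0's and |xy| ≤ p, y lies entirely in the leading 0-block: y = 0^k for some k with 1 ≤ k ≤ p.
Consider xy^2z = 0^{p+k} 1^{p+1}. Since k ≥ 1, the 0-count p+k is at least p+1, so i < j fails; thus xy^2z ∉ L.
This contradicts the pumping lemma, so L is not regular.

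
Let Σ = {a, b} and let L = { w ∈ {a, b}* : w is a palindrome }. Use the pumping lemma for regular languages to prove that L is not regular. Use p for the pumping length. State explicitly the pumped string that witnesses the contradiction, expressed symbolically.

a^{p+k} b a^p

Suppose for contradiction that L is regular, and let p be the pumping length.
Take w = a^p b a^p, a palindrome of length 2p+1 ≥ p.
Write w = xyz as guaranteed by the lemma, with |xy| ≤ p and |y| ≥ 1.
The first p characters of w are a's, so xy (and hence y) consists only of a's. Write y = a^k, 1 ≤ k ≤ p.
Pump with i = 2: xy^2z = a^{p+k} b a^p. Its reverse is a^p b a^{p+k}, which differs from xy^2z since k ≥ 1. So xy^2z is not a palindrome and xy^2z ∉ L.
Contradiction. Therefore L is not regular.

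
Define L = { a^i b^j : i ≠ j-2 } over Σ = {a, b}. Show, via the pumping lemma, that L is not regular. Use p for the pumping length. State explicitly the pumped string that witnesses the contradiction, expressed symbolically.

Assume L is regular. Let p be the pumping length given by the pumping lemma.
Choose w = a^p b^{p+p!+2}. Since p ≠ (p+p!+2)-2 = p+p!, w ∈ L; and |w| ≥ p.
Write w = xyz as guaranteed by the lemma, with |xy| ≤ p and |y| ≥ 1.
Since the first p symbols of w are all a's and |xy| ≤ p, y lies entirely in the leading a-block: y = a^k for some k with 1 ≤ k ≤ p.
Since 1 ≤ k ≤ p, k divides p!; set t = 1 + p!/k. Then xy^t z has p + (p!/k)·k = p + p! copies of a. Now the a-count is p+p! and (b-count)-2 = (p+p!+2)-2 = p+p!, so i ≠ j-2 fails. So xy^t z = a^{p+p!} b^{p+p!+2} ∉ L.
This is a contradiction; hence L is not regular.

a^{p+p!} b^{p+p!+2}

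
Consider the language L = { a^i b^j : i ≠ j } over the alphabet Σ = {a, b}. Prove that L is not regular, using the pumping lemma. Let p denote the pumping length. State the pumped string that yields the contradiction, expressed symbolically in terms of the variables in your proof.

Suppose for contradiction that L is regular, and let p be the pumping length.
Choose w = a^p b^{p+p!}. Since p ≠ p+p!, w ∈ L; and |w| ≥ p.
The pumping lemma gives a decomposition w = xyz where |xy| ≤ p and |y| ≥ 1.
The first p characters of w are a's, so xy (and hence y) consists only of a's. Write y = a^k, 1 ≤ k ≤ p.
Since 1 ≤ k ≤ p, k divides p!; set t = 1 + p!/k. Then xy^t z has p + (p!/k)·k = p + p! copies of a. Now the a-count equals the b-count, so i ≠ j fails. So xy^t z = a^{p+p!} b^{p+p!} ∉ L.
This contradicts the pumping lemma, so L is not regular.

a^{p+p!} b^{p+p!}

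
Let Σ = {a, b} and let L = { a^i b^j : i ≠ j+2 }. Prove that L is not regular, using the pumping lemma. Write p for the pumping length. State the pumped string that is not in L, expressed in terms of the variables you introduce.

Assume L is regular; let p be its pumping constant.
Choose w = a^p b^{p+p!-2}. Since p ≠ (p+p!-2)+2 = p+p!, w ∈ L; and |w| ≥ p.
By the pumping lemma, w = xyz with |xy| ≤ p and y is nonempty.
The first p characters of w are a's, so xy (and hence y) consists only of a's. Write y = a^k, 1 ≤ k ≤ p.
Since 1 ≤ k ≤ p, k divides p!; set t = 1 + p!/k. Then xy^t z has p + (p!/k)·k = p + p! copies of a. Now the a-count is p+p! and (b-count)+2 = (p+p!-2)+2 = p+p!, so i ≠ j+2 fails. So xy^t z = a^{p+p!} b^{p+p!-2} ∉ L.
Contradiction. Therefore L is not regular.

a^{p+p!} b^{p+p!-2}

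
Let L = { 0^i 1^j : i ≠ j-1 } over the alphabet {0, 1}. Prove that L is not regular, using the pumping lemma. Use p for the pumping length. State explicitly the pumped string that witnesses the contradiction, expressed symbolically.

Suppose for contradiction that L is regular, and let p be the pumping length.
Choose w = 0^p 1^{p+p!+1}. Since p ≠ (p+p!+1)-1 = p+p!, w ∈ L; and |w| ≥ p.
By the pumping lemma, w = xyz with |xy| ≤ p and |y| ≥ 1.
Since the first p symbols of w are all 0's and |xy| ≤ p, y lies entirely in the leading 0-block: y = 0^k for some k with 1 ≤ k ≤ p.
Since 1 ≤ k ≤ p, k divides p!; set t = 1 + p!/k. Then xy^t z has p + (p!/k)·k = p + p! copies of 0. Now the 0-count is p+p! and (1-count)-1 = (p+p!+1)-1 = p+p!, so i ≠ j-1 fails. So xy^t z = 0^{p+p!} 1^{p+p!+1} ∉ L.
This is a contradiction; hence L is not regular.

0^{p+p!} 1^{p+p!+1}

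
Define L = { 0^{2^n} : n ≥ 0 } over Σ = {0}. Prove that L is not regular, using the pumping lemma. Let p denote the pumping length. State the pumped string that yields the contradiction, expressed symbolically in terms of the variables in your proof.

Suppose for contradiction that L is regular, and let p be the pumping length.
Take w = 0^{2^p} ∈ L with |w| = 2^p ≥ p.
The pumping lemma gives a decomposition w = xyz where |xy| ≤ p and y is nonempty.
Then y = 0^k for some k with 1 ≤ k ≤ p.
Pump with i = 2: xy^2z = 0^{2^p+k}. Since 1 ≤ k ≤ p < 2^p, we have 2^p < 2^p+k < 2^{p+1}, so 2^p+k is not a power of 2. So xy^2z ∉ L.
Contradiction. Therefore L is not regular.

0^{2^p+k}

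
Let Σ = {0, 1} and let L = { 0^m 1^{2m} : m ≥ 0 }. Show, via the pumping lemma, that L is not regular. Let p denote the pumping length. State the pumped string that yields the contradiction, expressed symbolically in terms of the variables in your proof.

0^{p+k} 1^{2p}

Suppose for contradiction that L is regular, and let p be the pumping length.
Take w = 0^p 1^{2p}. Then w ∈ L and |w| = 3p ≥ p.
By the pumping lemma, w = xyz with |xy| ≤ p and |y| ≥ 1.
Since the first p symbols of w are all 0's and |xy| ≤ p, y lies entirely in the leading 0-block: y = 0^k for some k with 1 ≤ k ≤ p.
Pump with i = 2: xy^2z = 0^{p+k} 1^{2p}. For this to lie in L we would need 2p = 2(p+k), which forces k = 0. But k ≥ 1, so xy^2z ∉ L.
This is a contradiction; hence L is not regular.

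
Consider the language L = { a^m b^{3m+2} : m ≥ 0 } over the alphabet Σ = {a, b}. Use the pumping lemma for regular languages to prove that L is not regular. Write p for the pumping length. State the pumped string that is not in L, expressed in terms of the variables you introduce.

a^{p+k} b^{3p+2}

Assume L is regular. Let p be the pumping length given by the pumping lemma.
Choose w = a^p b^{3p+2}, which is in L with |w| = 4p+2 ≥ p.
Write w = xyz as guaranteed by the lemma, with |xy| ≤ p and y is nonempty.
The first p characters of w are a's, so xy (and hence y) consists only of a's. Write y = a^k, 1 ≤ k ≤ p.
Pump with i = 2: xy^2z = a^{p+k} b^{3p+2}. For this to lie in L we would need 3p+2 = 3(p+k)+2, which forces k = 0. But k ≥ 1, so xy^2z ∉ L.
This contradicts the pumping lemma, so L is not regular.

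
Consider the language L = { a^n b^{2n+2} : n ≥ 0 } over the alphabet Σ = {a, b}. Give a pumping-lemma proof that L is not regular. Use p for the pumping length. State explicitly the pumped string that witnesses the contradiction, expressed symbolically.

a^{p+k} b^{2p+2}

Assume L is regular; let p be its pumping constant.
Take w = a^p b^{2p+2}. Then w ∈ L and |w| = 3p+2 ≥ p.
By the pumping lemma, w = xyz with |xy| ≤ p and y is nonempty.
Since the first p symbols of w are all a's and |xy| ≤ p, y lies entirely in the leading a-block: y = a^k for some k with 1 ≤ k ≤ p.
Pump with i = 2: xy^2z = a^{p+k} b^{2p+2}. For this to lie in L we would need 2p+2 = 2(p+k)+2, which forces k = 0. But k ≥ 1, so xy^2z ∉ L.
This contradicts the pumping lemma, so L is not regular.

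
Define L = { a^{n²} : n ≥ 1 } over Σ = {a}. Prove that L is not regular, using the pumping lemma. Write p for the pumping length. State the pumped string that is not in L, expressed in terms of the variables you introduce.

a^{p²+k}

Toward a contradiction, assume L is regular with pumping length p.
Take w = a^{p²} ∈ L with |w| = p² ≥ p.
By the pumping lemma, w = xyz with |xy| ≤ p and |y| ≥ 1.
Then y = a^k for some k with 1 ≤ k ≤ p.
Pump with i = 2: xy^2z = a^{p²+k}. Since 1 ≤ k ≤ p, p² < p²+k ≤ p²+p < (p+1)², so p²+k lies strictly between consecutive squares and is not a perfect square. So xy^2z ∉ L.
This is a contradiction; hence L is not regular.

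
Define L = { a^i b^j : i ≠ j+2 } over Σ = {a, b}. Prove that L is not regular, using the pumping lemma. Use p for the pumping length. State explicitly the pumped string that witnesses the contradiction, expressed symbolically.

Assume L is regular. Let p be the pumping length given by the pumping lemma.
Choose w = a^p b^{p+p!-2}. Since p ≠ (p+p!-2)+2 = p+p!, w ∈ L; and |w| ≥ p.
Write w = xyz as guaranteed by the lemma, with |xy| ≤ p and |y| > 0.
Because |xy| ≤ p and w begins with p copies of a, we have y = a^k with 1 ≤ k ≤ p.
Since 1 ≤ k ≤ p, k divides p!; set t = 1 + p!/k. Then xy^t z has p + (p!/k)·k = p + p! copies of a. Now the a-count is p+p! and (b-count)+2 = (p+p!-2)+2 = p+p!, so i ≠ j+2 fails. So xy^t z = a^{p+p!} b^{p+p!-2} ∉ L.
This contradicts the pumping lemma, so L is not regular.

a^{p+p!} b^{p+p!-2}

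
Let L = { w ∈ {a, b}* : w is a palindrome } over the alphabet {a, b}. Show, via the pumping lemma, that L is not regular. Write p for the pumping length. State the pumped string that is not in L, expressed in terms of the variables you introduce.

Assume L is regular. Let p be the pumping length given by the pumping lemma.
Take w = a^p b a^p, a palindrome of length 2p+1 ≥ p.
By the pumping lemma, w = xyz with |xy| ≤ p and |y| > 0.
The first p characters of w are a's, so xy (and hence y) consists only of a's. Write y = a^k, 1 ≤ k ≤ p.
Pump with i = 2: xy^2z = a^{p+k} b a^p. Its reverse is a^p b a^{p+k}, which differs from xy^2z since k ≥ 1. So xy^2z is not a palindrome and xy^2z ∉ L.
This contradicts the pumping lemma, so L is not regular.

a^{p+k} b a^p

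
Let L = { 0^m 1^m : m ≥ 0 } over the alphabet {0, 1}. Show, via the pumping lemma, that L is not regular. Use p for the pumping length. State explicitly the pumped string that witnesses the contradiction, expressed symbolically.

0^{p+k} 1^p

Toward a contradiction, assume L is regular with pumping length p.
Choose w = 0^p 1^p, which is in L with |w| = 2p ≥ p.
By the pumping lemma, w = xyz with |xy| ≤ p and |y| ≥ 1.
The first p characters of w are 0's, so xy (and hence y) consists only of 0's. Write y = 0^k, 1 ≤ k ≤ p.
Pump with i = 2: xy^2z = 0^{p+k} 1^p. For this to lie in L we would need p = p+k, which forces k = 0. But k ≥ 1, so xy^2z ∉ L.
This contradicts the pumping lemma, so L is not regular.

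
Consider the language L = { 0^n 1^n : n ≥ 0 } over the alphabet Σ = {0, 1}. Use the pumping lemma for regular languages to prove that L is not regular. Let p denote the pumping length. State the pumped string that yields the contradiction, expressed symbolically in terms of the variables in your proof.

Assume L is regular. Let p be the pumping length given by the pumping lemma.
Let w = 0^p 1^p ∈ L; note |w| = 2p ≥ p.
By the pumping lemma, w = xyz with |xy| ≤ p and |y| ≥ 1.
Since the first p symbols of w are all 0's and |xy| ≤ p, y lies entirely in the leading 0-block: y = 0^k for some k with 1 ≤ k ≤ p.
Pump with i = 2: xy^2z = 0^{p+k} 1^p. For this to lie in L we would need p = p+k, which forces k = 0. But k ≥ 1, so xy^2z ∉ L.
This contradicts the pumping lemma, so L is not regular.

0^{p+k} 1^p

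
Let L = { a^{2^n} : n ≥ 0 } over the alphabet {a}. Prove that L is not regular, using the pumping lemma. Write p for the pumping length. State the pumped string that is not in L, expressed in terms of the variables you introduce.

a^{2^p+k}

Toward a contradiction, assume L is regular with pumping length p.
Take w = a^{2^p} ∈ L with |w| = 2^p ≥ p.
The pumping lemma gives a decomposition w = xyz where |xy| ≤ p and |y| > 0.
Then y = a^k for some k with 1 ≤ k ≤ p.
Pump with i = 2: xy^2z = a^{2^p+k}. Since 1 ≤ k ≤ p < 2^p, we have 2^p < 2^p+k < 2^{p+1}, so 2^p+k is not a power of 2. So xy^2z ∉ L.
Contradiction. Therefore L is not regular.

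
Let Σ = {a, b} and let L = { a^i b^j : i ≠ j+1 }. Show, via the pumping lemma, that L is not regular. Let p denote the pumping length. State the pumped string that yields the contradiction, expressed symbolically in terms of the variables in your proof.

a^{p+p!} b^{p+p!-1}

Assume L is regular; let p be its pumping constant.
Choose w = a^p b^{p+p!-1}. Since p ≠ (p+p!-1)+1 = p+p!, w ∈ L; and |w| ≥ p.
The pumping lemma gives a decomposition w = xyz where |xy| ≤ p and |y| > 0.
Because |xy| ≤ p and w begins with p copies of a, we have y = a^k with 1 ≤ k ≤ p.
Since 1 ≤ k ≤ p, k divides p!; set t = 1 + p!/k. Then xy^t z has p + (p!/k)·k = p + p! copies of a. Now the a-count is p+p! and (b-count)+1 = (p+p!-1)+1 = p+p!, so i ≠ j+1 fails. So xy^t z = a^{p+p!} b^{p+p!-1} ∉ L.
Contradiction. Therefore L is not regular.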